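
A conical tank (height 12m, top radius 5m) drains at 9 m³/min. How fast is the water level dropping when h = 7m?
1296/(1225π) ≈ 0.3368 m/min

r/h = 5/12, so r = (5/12)h
V = (1/3)πr²h = (1/3)π((5/12)h)²h = (25/432)πh³
dV/dh = (25/144)πh²
dh/dt = (dV/dt)/(dV/dh) = -9/((25/144)π·7²) = -1296/(1225π) m/min
The level is dropping at 1296/(1225π) ≈ 0.3368 m/min.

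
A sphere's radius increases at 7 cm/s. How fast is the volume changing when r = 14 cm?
5488π cm³/s

V = (4/3)πr³
dV/dt = dV/dr · dr/dt = 4πr² · 7
At r = 14: dV/dt = 5488π cm³/s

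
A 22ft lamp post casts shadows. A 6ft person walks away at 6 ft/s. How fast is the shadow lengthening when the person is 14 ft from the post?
9/4 ft/s

By similar triangles: 22/(x+s) = 6/s
Solving: s = 6x/16
ds/dt = 6/16 · dx/dt = 3/8 · 6 = 9/4 ft/s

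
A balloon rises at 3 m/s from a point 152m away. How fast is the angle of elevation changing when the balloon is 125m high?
0.011774 rad/s

tan(θ) = y/152
sec²(θ) · dθ/dt = (1/152) · dy/dt
dθ/dt = cos²(θ)/152 · 3 = 152/(152² + 125²) · 3
dθ/dt = 0.011774 rad/s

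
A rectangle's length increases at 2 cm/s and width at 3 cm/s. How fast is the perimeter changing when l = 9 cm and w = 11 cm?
10 cm/s

P = 2(l + w)
dP/dt = 2(dl/dt + dw/dt) = 2(2 + 3) = 10 cm/s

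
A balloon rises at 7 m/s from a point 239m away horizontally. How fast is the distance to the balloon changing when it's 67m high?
469√61610/61610 ≈ 1.89 m/s

z² = 239² + y²
z = √(239² + 67²) = √61610
dz/dt = y/z · dy/dt = 67/√61610 · 7 = 469√61610/61610 ≈ 1.89 m/s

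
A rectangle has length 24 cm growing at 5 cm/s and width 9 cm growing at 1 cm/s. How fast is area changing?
69 cm²/s

A = lw
dA/dt = w·dl/dt + l·dw/dt = 9·5 + 24·1 = 69 cm²/s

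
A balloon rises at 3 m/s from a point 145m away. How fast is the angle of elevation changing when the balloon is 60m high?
0.017665 rad/s

tan(θ) = y/145
sec²(θ) · dθ/dt = (1/145) · dy/dt
dθ/dt = cos²(θ)/145 · 3 = 145/(145² + 60²) · 3
dθ/dt = 0.017665 rad/s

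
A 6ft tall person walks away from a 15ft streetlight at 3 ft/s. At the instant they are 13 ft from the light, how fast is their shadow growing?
2 ft/s

By similar triangles: 15/(x+s) = 6/s
Solving: s = 6x/9
ds/dt = 6/9 · dx/dt = 2/3 · 3 = 2 ft/s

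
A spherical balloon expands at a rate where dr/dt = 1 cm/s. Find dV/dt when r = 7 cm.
196π cm³/s

V = (4/3)πr³
dV/dt = dV/dr · dr/dt = 4πr² · 1
At r = 7: dV/dt = 196π cm³/s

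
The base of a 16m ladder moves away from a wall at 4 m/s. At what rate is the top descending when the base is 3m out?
12√247/247 ≈ 0.7635 m/s

x² + y² = 16²
2x·dx/dt + 2y·dy/dt = 0
dy/dt = -x/y · dx/dt = -3/√247 · 4 = -12√247/247 m/s
The top is descending at 12√247/247 ≈ 0.7635 m/s.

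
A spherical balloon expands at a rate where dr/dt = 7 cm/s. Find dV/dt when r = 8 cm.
1792π cm³/s

V = (4/3)πr³
dV/dt = dV/dr · dr/dt = 4πr² · 7
At r = 8: dV/dt = 1792π cm³/s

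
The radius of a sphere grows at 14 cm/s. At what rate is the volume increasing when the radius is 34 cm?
64736π cm³/s

V = (4/3)πr³
dV/dt = dV/dr · dr/dt = 4πr² · 14
At r = 34: dV/dt = 64736π cm³/s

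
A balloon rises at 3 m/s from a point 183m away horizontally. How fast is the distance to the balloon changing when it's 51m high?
51√4010/4010 ≈ 0.8054 m/s

z² = 183² + y²
z = √(183² + 51²) = 3√4010
dz/dt = y/z · dy/dt = 51/(3√4010) · 3 = 51√4010/4010 ≈ 0.8054 m/s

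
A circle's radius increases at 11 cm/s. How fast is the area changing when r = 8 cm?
176π cm²/s

A = πr²
dA/dt = 2πr · dr/dt = 2π(8)(11) = 176π cm²/s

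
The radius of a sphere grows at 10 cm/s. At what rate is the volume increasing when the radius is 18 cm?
12960π cm³/s

V = (4/3)πr³
dV/dt = dV/dr · dr/dt = 4πr² · 10
At r = 18: dV/dt = 12960π cm³/s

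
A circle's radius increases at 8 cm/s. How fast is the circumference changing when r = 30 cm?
16π cm/s

C = 2πr
dC/dt = 2π · dr/dt = 2π · 8 = 16π cm/s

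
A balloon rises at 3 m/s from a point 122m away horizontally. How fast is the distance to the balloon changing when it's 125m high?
375√30509/30509 ≈ 2.147 m/s

z² = 122² + y²
z = √(122² + 125²) = √30509
dz/dt = y/z · dy/dt = 125/√30509 · 3 = 375√30509/30509 ≈ 2.147 m/s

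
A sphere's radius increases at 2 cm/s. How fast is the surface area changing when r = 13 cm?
208π cm²/s

S = 4πr²
dS/dt = dS/dr · dr/dt = 8πr · 2
At r = 13: dS/dt = 208π cm²/s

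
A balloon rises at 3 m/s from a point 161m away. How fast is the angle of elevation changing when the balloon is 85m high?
0.014572 rad/s

tan(θ) = y/161
sec²(θ) · dθ/dt = (1/161) · dy/dt
dθ/dt = cos²(θ)/161 · 3 = 161/(161² + 85²) · 3
dθ/dt = 0.014572 rad/s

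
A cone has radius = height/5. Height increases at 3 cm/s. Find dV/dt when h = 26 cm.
2028π/25 cm³/s

V = (1/3)π(h/5)²h = πh³/75
dV/dt = πh²/25 · 3
At h = 26: dV/dt = 2028π/25 cm³/s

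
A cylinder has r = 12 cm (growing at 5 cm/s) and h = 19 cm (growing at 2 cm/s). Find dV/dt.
2568π cm³/s

V = πr²h
dV/dt = 2πrh·dr/dt + πr²·dh/dt
= 2π(12)(19)(5) + π(12)²(2)
= 2568π cm³/s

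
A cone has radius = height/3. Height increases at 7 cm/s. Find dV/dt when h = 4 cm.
112π/9 cm³/s

V = (1/3)π(h/3)²h = πh³/27
dV/dt = πh²/9 · 7
At h = 4: dV/dt = 112π/9 cm³/s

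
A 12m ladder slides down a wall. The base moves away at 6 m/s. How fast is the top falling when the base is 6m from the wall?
2√3 ≈ 3.464 m/s

x² + y² = 12²
2x·dx/dt + 2y·dy/dt = 0
dy/dt = -x/y · dx/dt = -6/(6√3) · 6 = -2√3 m/s
The top is descending at 2√3 ≈ 3.464 m/s.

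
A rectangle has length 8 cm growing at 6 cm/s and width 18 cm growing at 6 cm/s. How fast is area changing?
156 cm²/s

A = lw
dA/dt = w·dl/dt + l·dw/dt = 18·6 + 8·6 = 156 cm²/s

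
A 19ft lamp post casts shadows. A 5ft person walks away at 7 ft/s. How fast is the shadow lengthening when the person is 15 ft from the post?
5/2 ft/s

By similar triangles: 19/(x+s) = 5/s
Solving: s = 5x/14
ds/dt = 5/14 · dx/dt = 5/14 · 7 = 5/2 ft/s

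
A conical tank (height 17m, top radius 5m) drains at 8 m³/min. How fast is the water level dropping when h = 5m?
2312/(625π) ≈ 1.177 m/min

r/h = 5/17, so r = (5/17)h
V = (1/3)πr²h = (1/3)π((5/17)h)²h = (25/867)πh³
dV/dh = (25/289)πh²
dh/dt = (dV/dt)/(dV/dh) = -8/((25/289)π·5²) = -2312/(625π) m/min
The level is dropping at 2312/(625π) ≈ 1.177 m/min.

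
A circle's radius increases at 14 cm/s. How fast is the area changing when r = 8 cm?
224π cm²/s

A = πr²
dA/dt = 2πr · dr/dt = 2π(8)(14) = 224π cm²/s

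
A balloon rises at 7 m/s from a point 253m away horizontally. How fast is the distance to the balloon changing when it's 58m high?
406√67373/67373 ≈ 1.564 m/s

z² = 253² + y²
z = √(253² + 58²) = √67373
dz/dt = y/z · dy/dt = 58/√67373 · 7 = 406√67373/67373 ≈ 1.564 m/s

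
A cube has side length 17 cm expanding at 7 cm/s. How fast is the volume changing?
6069 cm³/s

V = s³
dV/dt = 3s² · ds/dt = 3·17²·7 = 6069 cm³/s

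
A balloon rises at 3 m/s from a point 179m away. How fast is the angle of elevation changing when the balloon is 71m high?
0.014481 rad/s

tan(θ) = y/179
sec²(θ) · dθ/dt = (1/179) · dy/dt
dθ/dt = cos²(θ)/179 · 3 = 179/(179² + 71²) · 3
dθ/dt = 0.014481 rad/s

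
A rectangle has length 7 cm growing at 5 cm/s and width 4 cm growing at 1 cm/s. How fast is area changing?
27 cm²/s

A = lw
dA/dt = w·dl/dt + l·dw/dt = 4·5 + 7·1 = 27 cm²/s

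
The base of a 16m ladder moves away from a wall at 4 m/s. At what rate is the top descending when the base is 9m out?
36√7/35 ≈ 2.721 m/s

x² + y² = 16²
2x·dx/dt + 2y·dy/dt = 0
dy/dt = -x/y · dx/dt = -9/(5√7) · 4 = -36√7/35 m/s
The top is descending at 36√7/35 ≈ 2.721 m/s.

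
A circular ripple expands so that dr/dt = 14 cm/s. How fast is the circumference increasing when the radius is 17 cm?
28π cm/s

C = 2πr
dC/dt = 2π · dr/dt = 2π · 14 = 28π cm/s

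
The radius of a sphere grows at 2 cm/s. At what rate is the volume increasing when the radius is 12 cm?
1152π cm³/s

V = (4/3)πr³
dV/dt = dV/dr · dr/dt = 4πr² · 2
At r = 12: dV/dt = 1152π cm³/s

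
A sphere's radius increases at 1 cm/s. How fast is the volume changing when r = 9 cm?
324π cm³/s

V = (4/3)πr³
dV/dt = dV/dr · dr/dt = 4πr² · 1
At r = 9: dV/dt = 324π cm³/s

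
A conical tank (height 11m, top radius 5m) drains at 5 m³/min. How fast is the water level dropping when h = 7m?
121/(245π) ≈ 0.1572 m/min

r/h = 5/11, so r = (5/11)h
V = (1/3)πr²h = (1/3)π((5/11)h)²h = (25/363)πh³
dV/dh = (25/121)πh²
dh/dt = (dV/dt)/(dV/dh) = -5/((25/121)π·7²) = -121/(245π) m/min
The level is dropping at 121/(245π) ≈ 0.1572 m/min.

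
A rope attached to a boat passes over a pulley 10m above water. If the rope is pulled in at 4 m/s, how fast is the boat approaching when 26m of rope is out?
13/3 ≈ 4.333 m/s

rope² = x² + 10²
x = √(26² - 10²) = 24
dx/dt = (rope/x) · d(rope)/dt = (26/24) · (-4) = -13/3 m/s
The boat approaches at 13/3 ≈ 4.333 m/s.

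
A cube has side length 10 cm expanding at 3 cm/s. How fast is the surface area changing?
360 cm²/s

A = 6s²
dA/dt = 12s · ds/dt = 12·10·3 = 360 cm²/s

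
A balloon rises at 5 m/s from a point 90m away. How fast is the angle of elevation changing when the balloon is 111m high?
0.022036 rad/s

tan(θ) = y/90
sec²(θ) · dθ/dt = (1/90) · dy/dt
dθ/dt = cos²(θ)/90 · 5 = 90/(90² + 111²) · 5
dθ/dt = 0.022036 rad/s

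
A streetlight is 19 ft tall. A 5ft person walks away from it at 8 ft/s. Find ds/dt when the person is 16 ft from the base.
20/7 ft/s

By similar triangles: 19/(x+s) = 5/s
Solving: s = 5x/14
ds/dt = 5/14 · dx/dt = 5/14 · 8 = 20/7 ft/s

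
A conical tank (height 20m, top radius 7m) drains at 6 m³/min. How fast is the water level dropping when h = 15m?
32/(147π) ≈ 0.06929 m/min

r/h = 7/20, so r = (7/20)h
V = (1/3)πr²h = (1/3)π((7/20)h)²h = (49/1200)πh³
dV/dh = (49/400)πh²
dh/dt = (dV/dt)/(dV/dh) = -6/((49/400)π·15²) = -32/(147π) m/min
The level is dropping at 32/(147π) ≈ 0.06929 m/min.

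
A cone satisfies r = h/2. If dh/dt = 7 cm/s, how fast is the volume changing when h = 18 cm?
567π cm³/s

V = (1/3)π(h/2)²h = πh³/12
dV/dt = πh²/4 · 7
At h = 18: dV/dt = 567π cm³/s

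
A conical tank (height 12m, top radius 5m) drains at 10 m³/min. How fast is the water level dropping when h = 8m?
9/(10π) ≈ 0.2865 m/min

r/h = 5/12, so r = (5/12)h
V = (1/3)πr²h = (1/3)π((5/12)h)²h = (25/432)πh³
dV/dh = (25/144)πh²
dh/dt = (dV/dt)/(dV/dh) = -10/((25/144)π·8²) = -9/(10π) m/min
The level is dropping at 9/(10π) ≈ 0.2865 m/min.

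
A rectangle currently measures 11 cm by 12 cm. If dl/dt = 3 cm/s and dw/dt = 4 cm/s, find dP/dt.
14 cm/s

P = 2(l + w)
dP/dt = 2(dl/dt + dw/dt) = 2(3 + 4) = 14 cm/s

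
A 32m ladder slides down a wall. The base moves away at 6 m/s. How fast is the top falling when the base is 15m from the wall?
90√799/799 ≈ 3.184 m/s

x² + y² = 32²
2x·dx/dt + 2y·dy/dt = 0
dy/dt = -x/y · dx/dt = -15/√799 · 6 = -90√799/799 m/s
The top is descending at 90√799/799 ≈ 3.184 m/s.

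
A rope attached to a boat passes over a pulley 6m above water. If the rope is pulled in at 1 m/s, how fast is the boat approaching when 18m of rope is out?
3√2/4 ≈ 1.061 m/s

rope² = x² + 6²
x = √(18² - 6²) = 12√2
dx/dt = (rope/x) · d(rope)/dt = (18/(12√2)) · (-1) = -3√2/4 m/s
The boat approaches at 3√2/4 ≈ 1.061 m/s.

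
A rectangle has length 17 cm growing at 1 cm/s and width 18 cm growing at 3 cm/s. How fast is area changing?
69 cm²/s

A = lw
dA/dt = w·dl/dt + l·dw/dt = 18·1 + 17·3 = 69 cm²/s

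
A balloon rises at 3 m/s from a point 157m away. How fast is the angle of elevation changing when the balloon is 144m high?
0.010378 rad/s

tan(θ) = y/157
sec²(θ) · dθ/dt = (1/157) · dy/dt
dθ/dt = cos²(θ)/157 · 3 = 157/(157² + 144²) · 3
dθ/dt = 0.010378 rad/s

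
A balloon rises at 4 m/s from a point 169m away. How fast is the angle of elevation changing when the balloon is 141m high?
0.013955 rad/s

tan(θ) = y/169
sec²(θ) · dθ/dt = (1/169) · dy/dt
dθ/dt = cos²(θ)/169 · 4 = 169/(169² + 141²) · 4
dθ/dt = 0.013955 rad/s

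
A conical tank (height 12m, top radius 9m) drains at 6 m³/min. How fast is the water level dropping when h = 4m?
2/(3π) ≈ 0.2122 m/min

r/h = 9/12, so r = (3/4)h
V = (1/3)πr²h = (1/3)π((3/4)h)²h = (3/16)πh³
dV/dh = (9/16)πh²
dh/dt = (dV/dt)/(dV/dh) = -6/((9/16)π·4²) = -2/(3π) m/min
The level is dropping at 2/(3π) ≈ 0.2122 m/min.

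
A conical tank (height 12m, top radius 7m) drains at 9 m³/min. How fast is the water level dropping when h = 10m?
324/(1225π) ≈ 0.08419 m/min

r/h = 7/12, so r = (7/12)h
V = (1/3)πr²h = (1/3)π((7/12)h)²h = (49/432)πh³
dV/dh = (49/144)πh²
dh/dt = (dV/dt)/(dV/dh) = -9/((49/144)π·10²) = -324/(1225π) m/min
The level is dropping at 324/(1225π) ≈ 0.08419 m/min.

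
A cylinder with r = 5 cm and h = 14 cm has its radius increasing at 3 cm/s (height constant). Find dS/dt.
144π cm²/s

S = 2πrh + 2πr² (lateral + bases)
dS/dt = (2πh + 4πr)·dr/dt = (2π·14 + 4π·5)·3
= 144π cm²/s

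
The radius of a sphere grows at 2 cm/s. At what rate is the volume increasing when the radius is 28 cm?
6272π cm³/s

V = (4/3)πr³
dV/dt = dV/dr · dr/dt = 4πr² · 2
At r = 28: dV/dt = 6272π cm³/s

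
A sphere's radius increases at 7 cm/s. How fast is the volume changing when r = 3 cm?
252π cm³/s

V = (4/3)πr³
dV/dt = dV/dr · dr/dt = 4πr² · 7
At r = 3: dV/dt = 252π cm³/s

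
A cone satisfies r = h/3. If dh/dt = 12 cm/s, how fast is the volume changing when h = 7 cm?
196π/3 cm³/s

V = (1/3)π(h/3)²h = πh³/27
dV/dt = πh²/9 · 12
At h = 7: dV/dt = 196π/3 cm³/s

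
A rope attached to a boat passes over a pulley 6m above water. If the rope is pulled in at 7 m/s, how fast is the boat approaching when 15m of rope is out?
5√21/3 ≈ 7.638 m/s

rope² = x² + 6²
x = √(15² - 6²) = 3√21
dx/dt = (rope/x) · d(rope)/dt = (15/(3√21)) · (-7) = -5√21/3 m/s
The boat approaches at 5√21/3 ≈ 7.638 m/s.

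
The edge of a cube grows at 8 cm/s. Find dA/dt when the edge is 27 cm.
2592 cm²/s

A = 6s²
dA/dt = 12s · ds/dt = 12·27·8 = 2592 cm²/s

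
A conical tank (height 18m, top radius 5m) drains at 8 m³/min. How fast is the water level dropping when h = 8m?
81/(50π) ≈ 0.5157 m/min

r/h = 5/18, so r = (5/18)h
V = (1/3)πr²h = (1/3)π((5/18)h)²h = (25/972)πh³
dV/dh = (25/324)πh²
dh/dt = (dV/dt)/(dV/dh) = -8/((25/324)π·8²) = -81/(50π) m/min
The level is dropping at 81/(50π) ≈ 0.5157 m/min.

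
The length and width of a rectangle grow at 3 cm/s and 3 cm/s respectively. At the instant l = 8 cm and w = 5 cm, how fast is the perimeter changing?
12 cm/s

P = 2(l + w)
dP/dt = 2(dl/dt + dw/dt) = 2(3 + 3) = 12 cm/s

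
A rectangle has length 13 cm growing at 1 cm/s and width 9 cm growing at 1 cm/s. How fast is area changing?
22 cm²/s

A = lw
dA/dt = w·dl/dt + l·dw/dt = 9·1 + 13·1 = 22 cm²/s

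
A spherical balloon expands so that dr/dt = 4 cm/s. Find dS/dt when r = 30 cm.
960π cm²/s

S = 4πr²
dS/dt = dS/dr · dr/dt = 8πr · 4
At r = 30: dS/dt = 960π cm²/s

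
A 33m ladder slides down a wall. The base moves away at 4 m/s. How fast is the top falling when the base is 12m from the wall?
16√105/105 ≈ 1.561 m/s

x² + y² = 33²
2x·dx/dt + 2y·dy/dt = 0
dy/dt = -x/y · dx/dt = -12/(3√105) · 4 = -16√105/105 m/s
The top is descending at 16√105/105 ≈ 1.561 m/s.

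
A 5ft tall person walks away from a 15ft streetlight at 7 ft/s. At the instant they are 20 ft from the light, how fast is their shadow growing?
7/2 ft/s

By similar triangles: 15/(x+s) = 5/s
Solving: s = 5x/10
ds/dt = 5/10 · dx/dt = 1/2 · 7 = 7/2 ft/s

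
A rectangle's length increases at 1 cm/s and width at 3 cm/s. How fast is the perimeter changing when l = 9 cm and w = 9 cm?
8 cm/s

P = 2(l + w)
dP/dt = 2(dl/dt + dw/dt) = 2(1 + 3) = 8 cm/s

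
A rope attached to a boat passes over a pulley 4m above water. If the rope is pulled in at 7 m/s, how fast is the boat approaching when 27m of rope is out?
189√713/713 ≈ 7.078 m/s

rope² = x² + 4²
x = √(27² - 4²) = √713
dx/dt = (rope/x) · d(rope)/dt = (27/√713) · (-7) = -189√713/713 m/s
The boat approaches at 189√713/713 ≈ 7.078 m/s.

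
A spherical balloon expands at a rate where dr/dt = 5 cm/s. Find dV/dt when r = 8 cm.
1280π cm³/s

V = (4/3)πr³
dV/dt = dV/dr · dr/dt = 4πr² · 5
At r = 8: dV/dt = 1280π cm³/s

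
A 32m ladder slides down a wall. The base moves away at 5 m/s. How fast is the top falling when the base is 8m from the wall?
√15/3 ≈ 1.291 m/s

x² + y² = 32²
2x·dx/dt + 2y·dy/dt = 0
dy/dt = -x/y · dx/dt = -8/(8√15) · 5 = -√15/3 m/s
The top is descending at √15/3 ≈ 1.291 m/s.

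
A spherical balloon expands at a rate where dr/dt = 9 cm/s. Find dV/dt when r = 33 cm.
39204π cm³/s

V = (4/3)πr³
dV/dt = dV/dr · dr/dt = 4πr² · 9
At r = 33: dV/dt = 39204π cm³/s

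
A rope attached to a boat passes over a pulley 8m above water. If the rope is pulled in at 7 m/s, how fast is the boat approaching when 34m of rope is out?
17√273/39 ≈ 7.202 m/s

rope² = x² + 8²
x = √(34² - 8²) = 2√273
dx/dt = (rope/x) · d(rope)/dt = (34/(2√273)) · (-7) = -17√273/39 m/s
The boat approaches at 17√273/39 ≈ 7.202 m/s.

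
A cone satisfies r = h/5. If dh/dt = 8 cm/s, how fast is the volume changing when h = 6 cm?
288π/25 cm³/s

V = (1/3)π(h/5)²h = πh³/75
dV/dt = πh²/25 · 8
At h = 6: dV/dt = 288π/25 cm³/s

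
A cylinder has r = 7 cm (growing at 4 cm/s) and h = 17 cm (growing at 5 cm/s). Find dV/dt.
1197π cm³/s

V = πr²h
dV/dt = 2πrh·dr/dt + πr²·dh/dt
= 2π(7)(17)(4) + π(7)²(5)
= 1197π cm³/s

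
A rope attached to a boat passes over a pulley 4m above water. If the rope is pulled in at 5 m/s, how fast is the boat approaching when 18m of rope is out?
45√77/77 ≈ 5.128 m/s

rope² = x² + 4²
x = √(18² - 4²) = 2√77
dx/dt = (rope/x) · d(rope)/dt = (18/(2√77)) · (-5) = -45√77/77 m/s
The boat approaches at 45√77/77 ≈ 5.128 m/s.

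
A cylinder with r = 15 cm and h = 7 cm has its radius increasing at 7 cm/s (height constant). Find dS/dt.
518π cm²/s

S = 2πrh + 2πr² (lateral + bases)
dS/dt = (2πh + 4πr)·dr/dt = (2π·7 + 4π·15)·7
= 518π cm²/s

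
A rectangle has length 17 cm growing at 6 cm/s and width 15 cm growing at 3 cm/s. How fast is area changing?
141 cm²/s

A = lw
dA/dt = w·dl/dt + l·dw/dt = 15·6 + 17·3 = 141 cm²/s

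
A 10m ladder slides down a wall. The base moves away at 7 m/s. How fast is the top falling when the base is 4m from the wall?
2√21/3 ≈ 3.055 m/s

x² + y² = 10²
2x·dx/dt + 2y·dy/dt = 0
dy/dt = -x/y · dx/dt = -4/(2√21) · 7 = -2√21/3 m/s
The top is descending at 2√21/3 ≈ 3.055 m/s.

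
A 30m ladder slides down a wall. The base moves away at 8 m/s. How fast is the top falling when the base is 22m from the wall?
22√26/13 ≈ 8.629 m/s

x² + y² = 30²
2x·dx/dt + 2y·dy/dt = 0
dy/dt = -x/y · dx/dt = -22/(4√26) · 8 = -22√26/13 m/s
The top is descending at 22√26/13 ≈ 8.629 m/s.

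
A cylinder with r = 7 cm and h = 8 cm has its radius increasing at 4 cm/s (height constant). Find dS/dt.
176π cm²/s

S = 2πrh + 2πr² (lateral + bases)
dS/dt = (2πh + 4πr)·dr/dt = (2π·8 + 4π·7)·4
= 176π cm²/s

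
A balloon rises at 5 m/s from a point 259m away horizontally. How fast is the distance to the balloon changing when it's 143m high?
143√87530/17506 ≈ 2.417 m/s

z² = 259² + y²
z = √(259² + 143²) = √87530
dz/dt = y/z · dy/dt = 143/√87530 · 5 = 143√87530/17506 ≈ 2.417 m/s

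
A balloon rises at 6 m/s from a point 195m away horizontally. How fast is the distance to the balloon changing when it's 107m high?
321√49474/24737 ≈ 2.886 m/s

z² = 195² + y²
z = √(195² + 107²) = √49474
dz/dt = y/z · dy/dt = 107/√49474 · 6 = 321√49474/24737 ≈ 2.886 m/s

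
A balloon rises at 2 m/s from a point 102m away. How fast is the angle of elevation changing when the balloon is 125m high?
0.007837 rad/s

tan(θ) = y/102
sec²(θ) · dθ/dt = (1/102) · dy/dt
dθ/dt = cos²(θ)/102 · 2 = 102/(102² + 125²) · 2
dθ/dt = 0.007837 rad/s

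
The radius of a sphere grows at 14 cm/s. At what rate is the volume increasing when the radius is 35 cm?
68600π cm³/s

V = (4/3)πr³
dV/dt = dV/dr · dr/dt = 4πr² · 14
At r = 35: dV/dt = 68600π cm³/s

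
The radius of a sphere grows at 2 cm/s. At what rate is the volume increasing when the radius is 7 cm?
392π cm³/s

V = (4/3)πr³
dV/dt = dV/dr · dr/dt = 4πr² · 2
At r = 7: dV/dt = 392π cm³/s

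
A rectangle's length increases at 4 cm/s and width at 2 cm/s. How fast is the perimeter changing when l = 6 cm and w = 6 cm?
12 cm/s

P = 2(l + w)
dP/dt = 2(dl/dt + dw/dt) = 2(4 + 2) = 12 cm/s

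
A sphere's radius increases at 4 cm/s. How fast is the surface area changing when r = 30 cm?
960π cm²/s

S = 4πr²
dS/dt = dS/dr · dr/dt = 8πr · 4
At r = 30: dS/dt = 960π cm²/s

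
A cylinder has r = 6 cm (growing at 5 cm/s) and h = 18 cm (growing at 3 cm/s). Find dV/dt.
1188π cm³/s

V = πr²h
dV/dt = 2πrh·dr/dt + πr²·dh/dt
= 2π(6)(18)(5) + π(6)²(3)
= 1188π cm³/s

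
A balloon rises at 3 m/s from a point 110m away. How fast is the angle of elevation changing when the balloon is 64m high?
0.020375 rad/s

tan(θ) = y/110
sec²(θ) · dθ/dt = (1/110) · dy/dt
dθ/dt = cos²(θ)/110 · 3 = 110/(110² + 64²) · 3
dθ/dt = 0.020375 rad/s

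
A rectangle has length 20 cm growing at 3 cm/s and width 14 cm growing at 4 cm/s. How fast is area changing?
122 cm²/s

A = lw
dA/dt = w·dl/dt + l·dw/dt = 14·3 + 20·4 = 122 cm²/s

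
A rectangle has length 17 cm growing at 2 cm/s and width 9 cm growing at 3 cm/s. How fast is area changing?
69 cm²/s

A = lw
dA/dt = w·dl/dt + l·dw/dt = 9·2 + 17·3 = 69 cm²/s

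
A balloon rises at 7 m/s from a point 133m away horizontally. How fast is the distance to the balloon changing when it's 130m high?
910√34589/34589 ≈ 4.893 m/s

z² = 133² + y²
z = √(133² + 130²) = √34589
dz/dt = y/z · dy/dt = 130/√34589 · 7 = 910√34589/34589 ≈ 4.893 m/s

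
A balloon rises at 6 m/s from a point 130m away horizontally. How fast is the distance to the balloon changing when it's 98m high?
147√6626/3313 ≈ 3.612 m/s

z² = 130² + y²
z = √(130² + 98²) = 2√6626
dz/dt = y/z · dy/dt = 98/(2√6626) · 6 = 147√6626/3313 ≈ 3.612 m/s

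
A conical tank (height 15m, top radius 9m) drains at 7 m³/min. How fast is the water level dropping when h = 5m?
7/(9π) ≈ 0.2476 m/min

r/h = 9/15, so r = (3/5)h
V = (1/3)πr²h = (1/3)π((3/5)h)²h = (3/25)πh³
dV/dh = (9/25)πh²
dh/dt = (dV/dt)/(dV/dh) = -7/((9/25)π·5²) = -7/(9π) m/min
The level is dropping at 7/(9π) ≈ 0.2476 m/min.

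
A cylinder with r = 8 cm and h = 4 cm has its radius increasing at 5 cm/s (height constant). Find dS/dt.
200π cm²/s

S = 2πrh + 2πr² (lateral + bases)
dS/dt = (2πh + 4πr)·dr/dt = (2π·4 + 4π·8)·5
= 200π cm²/s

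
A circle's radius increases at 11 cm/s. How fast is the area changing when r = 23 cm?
506π cm²/s

A = πr²
dA/dt = 2πr · dr/dt = 2π(23)(11) = 506π cm²/s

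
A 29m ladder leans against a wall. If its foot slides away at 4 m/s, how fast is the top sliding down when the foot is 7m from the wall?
7√22/33 ≈ 0.9949 m/s

x² + y² = 29²
2x·dx/dt + 2y·dy/dt = 0
dy/dt = -x/y · dx/dt = -7/(6√22) · 4 = -7√22/33 m/s
The top is descending at 7√22/33 ≈ 0.9949 m/s.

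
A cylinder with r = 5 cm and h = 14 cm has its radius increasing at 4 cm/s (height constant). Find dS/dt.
192π cm²/s

S = 2πrh + 2πr² (lateral + bases)
dS/dt = (2πh + 4πr)·dr/dt = (2π·14 + 4π·5)·4
= 192π cm²/s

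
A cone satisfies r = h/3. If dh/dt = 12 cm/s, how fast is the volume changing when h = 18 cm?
432π cm³/s

V = (1/3)π(h/3)²h = πh³/27
dV/dt = πh²/9 · 12
At h = 18: dV/dt = 432π cm³/s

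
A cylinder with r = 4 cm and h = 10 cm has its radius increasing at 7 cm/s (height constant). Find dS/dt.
252π cm²/s

S = 2πrh + 2πr² (lateral + bases)
dS/dt = (2πh + 4πr)·dr/dt = (2π·10 + 4π·4)·7
= 252π cm²/s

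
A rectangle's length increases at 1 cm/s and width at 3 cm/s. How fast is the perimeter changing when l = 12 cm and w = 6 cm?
8 cm/s

P = 2(l + w)
dP/dt = 2(dl/dt + dw/dt) = 2(1 + 3) = 8 cm/s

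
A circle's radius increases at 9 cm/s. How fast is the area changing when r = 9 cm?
162π cm²/s

A = πr²
dA/dt = 2πr · dr/dt = 2π(9)(9) = 162π cm²/s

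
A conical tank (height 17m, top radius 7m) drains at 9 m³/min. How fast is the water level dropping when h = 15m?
289/(1225π) ≈ 0.0751 m/min

r/h = 7/17, so r = (7/17)h
V = (1/3)πr²h = (1/3)π((7/17)h)²h = (49/867)πh³
dV/dh = (49/289)πh²
dh/dt = (dV/dt)/(dV/dh) = -9/((49/289)π·15²) = -289/(1225π) m/min
The level is dropping at 289/(1225π) ≈ 0.0751 m/min.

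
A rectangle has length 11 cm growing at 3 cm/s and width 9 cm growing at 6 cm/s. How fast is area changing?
93 cm²/s

A = lw
dA/dt = w·dl/dt + l·dw/dt = 9·3 + 11·6 = 93 cm²/s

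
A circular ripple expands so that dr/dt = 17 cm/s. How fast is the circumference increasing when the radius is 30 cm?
34π cm/s

C = 2πr
dC/dt = 2π · dr/dt = 2π · 17 = 34π cm/s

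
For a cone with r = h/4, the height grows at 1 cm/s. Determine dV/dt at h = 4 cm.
π cm³/s

V = (1/3)π(h/4)²h = πh³/48
dV/dt = πh²/16 · 1
At h = 4: dV/dt = π cm³/s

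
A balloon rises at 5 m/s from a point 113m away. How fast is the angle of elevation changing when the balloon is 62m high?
0.03401 rad/s

tan(θ) = y/113
sec²(θ) · dθ/dt = (1/113) · dy/dt
dθ/dt = cos²(θ)/113 · 5 = 113/(113² + 62²) · 5
dθ/dt = 0.03401 rad/s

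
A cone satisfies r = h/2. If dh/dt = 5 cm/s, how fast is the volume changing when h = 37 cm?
6845π/4 cm³/s

V = (1/3)π(h/2)²h = πh³/12
dV/dt = πh²/4 · 5
At h = 37: dV/dt = 6845π/4 cm³/s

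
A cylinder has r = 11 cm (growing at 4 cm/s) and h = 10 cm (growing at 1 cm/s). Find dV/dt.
1001π cm³/s

V = πr²h
dV/dt = 2πrh·dr/dt + πr²·dh/dt
= 2π(11)(10)(4) + π(11)²(1)
= 1001π cm³/s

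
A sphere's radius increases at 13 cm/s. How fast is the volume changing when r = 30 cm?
46800π cm³/s

V = (4/3)πr³
dV/dt = dV/dr · dr/dt = 4πr² · 13
At r = 30: dV/dt = 46800π cm³/s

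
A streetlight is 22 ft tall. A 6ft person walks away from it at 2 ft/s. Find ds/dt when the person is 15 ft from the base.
3/4 ft/s

By similar triangles: 22/(x+s) = 6/s
Solving: s = 6x/16
ds/dt = 6/16 · dx/dt = 3/8 · 2 = 3/4 ft/s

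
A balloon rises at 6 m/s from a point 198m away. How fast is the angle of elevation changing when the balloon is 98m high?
0.02434 rad/s

tan(θ) = y/198
sec²(θ) · dθ/dt = (1/198) · dy/dt
dθ/dt = cos²(θ)/198 · 6 = 198/(198² + 98²) · 6
dθ/dt = 0.02434 rad/s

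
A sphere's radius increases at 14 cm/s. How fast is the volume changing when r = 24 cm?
32256π cm³/s

V = (4/3)πr³
dV/dt = dV/dr · dr/dt = 4πr² · 14
At r = 24: dV/dt = 32256π cm³/s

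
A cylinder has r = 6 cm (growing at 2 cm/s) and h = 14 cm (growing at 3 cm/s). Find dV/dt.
444π cm³/s

V = πr²h
dV/dt = 2πrh·dr/dt + πr²·dh/dt
= 2π(6)(14)(2) + π(6)²(3)
= 444π cm³/s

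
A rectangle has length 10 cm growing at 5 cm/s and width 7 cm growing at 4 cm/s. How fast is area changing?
75 cm²/s

A = lw
dA/dt = w·dl/dt + l·dw/dt = 7·5 + 10·4 = 75 cm²/s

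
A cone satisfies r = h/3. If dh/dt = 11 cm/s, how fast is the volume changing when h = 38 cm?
15884π/9 cm³/s

V = (1/3)π(h/3)²h = πh³/27
dV/dt = πh²/9 · 11
At h = 38: dV/dt = 15884π/9 cm³/s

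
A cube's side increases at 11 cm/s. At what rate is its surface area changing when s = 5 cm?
660 cm²/s

A = 6s²
dA/dt = 12s · ds/dt = 12·5·11 = 660 cm²/s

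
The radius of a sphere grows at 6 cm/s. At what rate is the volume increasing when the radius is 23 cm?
12696π cm³/s

V = (4/3)πr³
dV/dt = dV/dr · dr/dt = 4πr² · 6
At r = 23: dV/dt = 12696π cm³/s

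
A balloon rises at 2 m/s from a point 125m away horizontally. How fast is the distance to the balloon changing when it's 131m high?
131√194/1261 ≈ 1.447 m/s

z² = 125² + y²
z = √(125² + 131²) = 13√194
dz/dt = y/z · dy/dt = 131/(13√194) · 2 = 131√194/1261 ≈ 1.447 m/s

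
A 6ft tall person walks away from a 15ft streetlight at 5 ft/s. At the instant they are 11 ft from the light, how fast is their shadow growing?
10/3 ft/s

By similar triangles: 15/(x+s) = 6/s
Solving: s = 6x/9
ds/dt = 6/9 · dx/dt = 2/3 · 5 = 10/3 ft/s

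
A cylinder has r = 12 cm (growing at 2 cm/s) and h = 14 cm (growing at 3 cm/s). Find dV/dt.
1104π cm³/s

V = πr²h
dV/dt = 2πrh·dr/dt + πr²·dh/dt
= 2π(12)(14)(2) + π(12)²(3)
= 1104π cm³/s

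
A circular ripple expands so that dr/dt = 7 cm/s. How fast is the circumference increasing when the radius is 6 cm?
14π cm/s

C = 2πr
dC/dt = 2π · dr/dt = 2π · 7 = 14π cm/s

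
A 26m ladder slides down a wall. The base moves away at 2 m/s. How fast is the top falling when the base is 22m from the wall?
11√3/6 ≈ 3.175 m/s

x² + y² = 26²
2x·dx/dt + 2y·dy/dt = 0
dy/dt = -x/y · dx/dt = -22/(8√3) · 2 = -11√3/6 m/s
The top is descending at 11√3/6 ≈ 3.175 m/s.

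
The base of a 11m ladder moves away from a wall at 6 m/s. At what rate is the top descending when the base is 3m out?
9√7/14 ≈ 1.701 m/s

x² + y² = 11²
2x·dx/dt + 2y·dy/dt = 0
dy/dt = -x/y · dx/dt = -3/(4√7) · 6 = -9√7/14 m/s
The top is descending at 9√7/14 ≈ 1.701 m/s.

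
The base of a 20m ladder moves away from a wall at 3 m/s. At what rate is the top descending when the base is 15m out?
9√7/7 ≈ 3.402 m/s

x² + y² = 20²
2x·dx/dt + 2y·dy/dt = 0
dy/dt = -x/y · dx/dt = -15/(5√7) · 3 = -9√7/7 m/s
The top is descending at 9√7/7 ≈ 3.402 m/s.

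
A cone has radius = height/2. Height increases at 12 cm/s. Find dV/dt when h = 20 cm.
1200π cm³/s

V = (1/3)π(h/2)²h = πh³/12
dV/dt = πh²/4 · 12
At h = 20: dV/dt = 1200π cm³/s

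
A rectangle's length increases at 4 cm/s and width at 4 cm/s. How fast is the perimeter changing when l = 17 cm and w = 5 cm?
16 cm/s

P = 2(l + w)
dP/dt = 2(dl/dt + dw/dt) = 2(4 + 4) = 16 cm/s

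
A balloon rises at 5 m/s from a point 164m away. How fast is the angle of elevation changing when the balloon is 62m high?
0.026675 rad/s

tan(θ) = y/164
sec²(θ) · dθ/dt = (1/164) · dy/dt
dθ/dt = cos²(θ)/164 · 5 = 164/(164² + 62²) · 5
dθ/dt = 0.026675 rad/s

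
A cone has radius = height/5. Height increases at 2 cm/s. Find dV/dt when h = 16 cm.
512π/25 cm³/s

V = (1/3)π(h/5)²h = πh³/75
dV/dt = πh²/25 · 2
At h = 16: dV/dt = 512π/25 cm³/s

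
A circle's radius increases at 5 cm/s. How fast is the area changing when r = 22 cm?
220π cm²/s

A = πr²
dA/dt = 2πr · dr/dt = 2π(22)(5) = 220π cm²/s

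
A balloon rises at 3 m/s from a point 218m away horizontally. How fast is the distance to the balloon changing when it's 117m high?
351√61213/61213 ≈ 1.419 m/s

z² = 218² + y²
z = √(218² + 117²) = √61213
dz/dt = y/z · dy/dt = 117/√61213 · 3 = 351√61213/61213 ≈ 1.419 m/s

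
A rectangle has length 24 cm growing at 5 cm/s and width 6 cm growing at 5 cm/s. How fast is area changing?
150 cm²/s

A = lw
dA/dt = w·dl/dt + l·dw/dt = 6·5 + 24·5 = 150 cm²/s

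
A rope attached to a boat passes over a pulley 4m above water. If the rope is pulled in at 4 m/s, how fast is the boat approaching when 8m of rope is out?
8√3/3 ≈ 4.619 m/s

rope² = x² + 4²
x = √(8² - 4²) = 4√3
dx/dt = (rope/x) · d(rope)/dt = (8/(4√3)) · (-4) = -8√3/3 m/s
The boat approaches at 8√3/3 ≈ 4.619 m/s.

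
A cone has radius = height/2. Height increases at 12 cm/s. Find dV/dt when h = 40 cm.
4800π cm³/s

V = (1/3)π(h/2)²h = πh³/12
dV/dt = πh²/4 · 12
At h = 40: dV/dt = 4800π cm³/s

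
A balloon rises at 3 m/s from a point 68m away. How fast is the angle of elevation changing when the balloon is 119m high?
0.01086 rad/s

tan(θ) = y/68
sec²(θ) · dθ/dt = (1/68) · dy/dt
dθ/dt = cos²(θ)/68 · 3 = 68/(68² + 119²) · 3
dθ/dt = 0.01086 rad/s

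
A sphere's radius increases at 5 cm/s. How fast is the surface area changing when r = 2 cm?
80π cm²/s

S = 4πr²
dS/dt = dS/dr · dr/dt = 8πr · 5
At r = 2: dS/dt = 80π cm²/s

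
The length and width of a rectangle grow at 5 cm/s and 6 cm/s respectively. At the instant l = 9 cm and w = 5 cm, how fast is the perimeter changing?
22 cm/s

P = 2(l + w)
dP/dt = 2(dl/dt + dw/dt) = 2(5 + 6) = 22 cm/s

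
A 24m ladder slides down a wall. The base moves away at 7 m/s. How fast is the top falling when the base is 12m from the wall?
7√3/3 ≈ 4.041 m/s

x² + y² = 24²
2x·dx/dt + 2y·dy/dt = 0
dy/dt = -x/y · dx/dt = -12/(12√3) · 7 = -7√3/3 m/s
The top is descending at 7√3/3 ≈ 4.041 m/s.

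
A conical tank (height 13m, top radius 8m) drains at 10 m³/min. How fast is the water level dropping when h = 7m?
845/(1568π) ≈ 0.1715 m/min

r/h = 8/13, so r = (8/13)h
V = (1/3)πr²h = (1/3)π((8/13)h)²h = (64/507)πh³
dV/dh = (64/169)πh²
dh/dt = (dV/dt)/(dV/dh) = -10/((64/169)π·7²) = -845/(1568π) m/min
The level is dropping at 845/(1568π) ≈ 0.1715 m/min.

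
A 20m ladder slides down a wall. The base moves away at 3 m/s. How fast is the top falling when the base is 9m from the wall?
27√319/319 ≈ 1.512 m/s

x² + y² = 20²
2x·dx/dt + 2y·dy/dt = 0
dy/dt = -x/y · dx/dt = -9/√319 · 3 = -27√319/319 m/s
The top is descending at 27√319/319 ≈ 1.512 m/s.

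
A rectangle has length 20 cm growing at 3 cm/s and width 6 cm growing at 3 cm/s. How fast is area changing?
78 cm²/s

A = lw
dA/dt = w·dl/dt + l·dw/dt = 6·3 + 20·3 = 78 cm²/s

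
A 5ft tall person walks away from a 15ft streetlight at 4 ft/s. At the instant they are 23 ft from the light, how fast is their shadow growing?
2 ft/s

By similar triangles: 15/(x+s) = 5/s
Solving: s = 5x/10
ds/dt = 5/10 · dx/dt = 1/2 · 4 = 2 ft/s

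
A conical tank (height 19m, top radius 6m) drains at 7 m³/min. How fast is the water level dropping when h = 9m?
2527/(2916π) ≈ 0.2758 m/min

r/h = 6/19, so r = (6/19)h
V = (1/3)πr²h = (1/3)π((6/19)h)²h = (12/361)πh³
dV/dh = (36/361)πh²
dh/dt = (dV/dt)/(dV/dh) = -7/((36/361)π·9²) = -2527/(2916π) m/min
The level is dropping at 2527/(2916π) ≈ 0.2758 m/min.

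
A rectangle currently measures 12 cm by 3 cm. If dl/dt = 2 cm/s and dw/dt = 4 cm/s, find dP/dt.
12 cm/s

P = 2(l + w)
dP/dt = 2(dl/dt + dw/dt) = 2(2 + 4) = 12 cm/s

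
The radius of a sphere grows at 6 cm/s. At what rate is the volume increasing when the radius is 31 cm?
23064π cm³/s

V = (4/3)πr³
dV/dt = dV/dr · dr/dt = 4πr² · 6
At r = 31: dV/dt = 23064π cm³/s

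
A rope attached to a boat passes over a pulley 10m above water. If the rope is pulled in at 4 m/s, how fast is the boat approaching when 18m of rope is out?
9√14/7 ≈ 4.811 m/s

rope² = x² + 10²
x = √(18² - 10²) = 4√14
dx/dt = (rope/x) · d(rope)/dt = (18/(4√14)) · (-4) = -9√14/7 m/s
The boat approaches at 9√14/7 ≈ 4.811 m/s.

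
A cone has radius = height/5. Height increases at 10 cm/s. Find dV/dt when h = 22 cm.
968π/5 cm³/s

V = (1/3)π(h/5)²h = πh³/75
dV/dt = πh²/25 · 10
At h = 22: dV/dt = 968π/5 cm³/s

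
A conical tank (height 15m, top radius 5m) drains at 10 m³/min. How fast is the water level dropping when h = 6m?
5/(2π) ≈ 0.7958 m/min

r/h = 5/15, so r = (1/3)h
V = (1/3)πr²h = (1/3)π((1/3)h)²h = (1/27)πh³
dV/dh = (1/9)πh²
dh/dt = (dV/dt)/(dV/dh) = -10/((1/9)π·6²) = -5/(2π) m/min
The level is dropping at 5/(2π) ≈ 0.7958 m/min.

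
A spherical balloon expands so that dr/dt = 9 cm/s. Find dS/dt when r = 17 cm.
1224π cm²/s

S = 4πr²
dS/dt = dS/dr · dr/dt = 8πr · 9
At r = 17: dS/dt = 1224π cm²/s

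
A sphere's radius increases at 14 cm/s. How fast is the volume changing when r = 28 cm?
43904π cm³/s

V = (4/3)πr³
dV/dt = dV/dr · dr/dt = 4πr² · 14
At r = 28: dV/dt = 43904π cm³/s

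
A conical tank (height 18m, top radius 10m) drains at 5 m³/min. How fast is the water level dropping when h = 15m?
9/(125π) ≈ 0.02292 m/min

r/h = 10/18, so r = (5/9)h
V = (1/3)πr²h = (1/3)π((5/9)h)²h = (25/243)πh³
dV/dh = (25/81)πh²
dh/dt = (dV/dt)/(dV/dh) = -5/((25/81)π·15²) = -9/(125π) m/min
The level is dropping at 9/(125π) ≈ 0.02292 m/min.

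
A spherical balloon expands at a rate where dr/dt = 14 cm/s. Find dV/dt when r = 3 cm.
504π cm³/s

V = (4/3)πr³
dV/dt = dV/dr · dr/dt = 4πr² · 14
At r = 3: dV/dt = 504π cm³/s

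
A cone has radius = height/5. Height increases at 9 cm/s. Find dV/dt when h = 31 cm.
8649π/25 cm³/s

V = (1/3)π(h/5)²h = πh³/75
dV/dt = πh²/25 · 9
At h = 31: dV/dt = 8649π/25 cm³/s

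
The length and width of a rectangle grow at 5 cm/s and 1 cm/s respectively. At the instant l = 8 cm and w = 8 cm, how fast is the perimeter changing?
12 cm/s

P = 2(l + w)
dP/dt = 2(dl/dt + dw/dt) = 2(5 + 1) = 12 cm/s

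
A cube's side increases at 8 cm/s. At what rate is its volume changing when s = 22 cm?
11616 cm³/s

V = s³
dV/dt = 3s² · ds/dt = 3·22²·8 = 11616 cm³/s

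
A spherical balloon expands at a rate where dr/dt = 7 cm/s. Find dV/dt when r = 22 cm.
13552π cm³/s

V = (4/3)πr³
dV/dt = dV/dr · dr/dt = 4πr² · 7
At r = 22: dV/dt = 13552π cm³/s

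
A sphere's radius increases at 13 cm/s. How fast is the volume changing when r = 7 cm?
2548π cm³/s

V = (4/3)πr³
dV/dt = dV/dr · dr/dt = 4πr² · 13
At r = 7: dV/dt = 2548π cm³/s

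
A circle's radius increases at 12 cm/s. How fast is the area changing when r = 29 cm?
696π cm²/s

A = πr²
dA/dt = 2πr · dr/dt = 2π(29)(12) = 696π cm²/s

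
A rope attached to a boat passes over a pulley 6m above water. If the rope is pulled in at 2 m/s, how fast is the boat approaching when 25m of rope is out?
50√589/589 ≈ 2.06 m/s

rope² = x² + 6²
x = √(25² - 6²) = √589
dx/dt = (rope/x) · d(rope)/dt = (25/√589) · (-2) = -50√589/589 m/s
The boat approaches at 50√589/589 ≈ 2.06 m/s.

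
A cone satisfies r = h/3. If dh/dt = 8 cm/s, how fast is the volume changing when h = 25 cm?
5000π/9 cm³/s

V = (1/3)π(h/3)²h = πh³/27
dV/dt = πh²/9 · 8
At h = 25: dV/dt = 5000π/9 cm³/s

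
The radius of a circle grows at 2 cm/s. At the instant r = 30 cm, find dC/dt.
4π cm/s

C = 2πr
dC/dt = 2π · dr/dt = 2π · 2 = 4π cm/s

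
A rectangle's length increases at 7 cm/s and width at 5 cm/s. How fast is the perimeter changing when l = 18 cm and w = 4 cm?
24 cm/s

P = 2(l + w)
dP/dt = 2(dl/dt + dw/dt) = 2(7 + 5) = 24 cm/s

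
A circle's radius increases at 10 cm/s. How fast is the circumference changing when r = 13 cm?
20π cm/s

C = 2πr
dC/dt = 2π · dr/dt = 2π · 10 = 20π cm/s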